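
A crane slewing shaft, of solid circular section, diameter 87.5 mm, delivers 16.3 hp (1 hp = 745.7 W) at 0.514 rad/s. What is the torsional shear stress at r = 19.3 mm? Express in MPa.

79.3 MPa

ω = 0.514 rad/s, so T = P/ω = 16.3×745.7 / 0.5140 = 23650 N·m.
J = πd⁴/32 = π(0.0875)⁴/32 = 5.755×10^-6 m⁴.
Shear stress varies linearly with radius: τ = T·r/J = 23650 × 0.0193 / 5.755×10^-6 = 7.931×10^7 Pa.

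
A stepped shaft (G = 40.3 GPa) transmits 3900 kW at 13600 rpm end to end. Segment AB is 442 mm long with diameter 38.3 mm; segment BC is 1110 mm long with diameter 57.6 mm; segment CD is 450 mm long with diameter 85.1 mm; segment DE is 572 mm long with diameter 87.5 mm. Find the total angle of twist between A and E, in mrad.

225 mrad

ω = 2π·13600/60 = 1424 rad/s, so T = P/ω = 3900×10³ / 1424 = 2738 N·m.
J_AB = π(0.0383)⁴/32 = 2.11×10^-7 m⁴; J_BC = π(0.0576)⁴/32 = 1.08×10^-6 m⁴; J_CD = π(0.0851)⁴/32 = 5.15×10^-6 m⁴; J_DE = π(0.0875)⁴/32 = 5.75×10^-6 m⁴.
θ = (T/G)·Σ L_i/J_i = (2738/40.3×10⁹)·(0.442/2.11×10^-7 + 1.11/1.08×10^-6 + 0.450/5.15×10^-6 + 0.572/5.75×10^-6) = 0.2247 rad.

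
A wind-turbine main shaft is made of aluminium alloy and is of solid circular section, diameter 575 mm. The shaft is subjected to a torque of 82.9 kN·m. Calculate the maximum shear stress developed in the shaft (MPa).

J = πd⁴/32 = π(0.575)⁴/32 = 0.01073 m⁴.
τ_max = T·r/J = 82900 × 0.287 / 0.01073 = 2.221×10^6 Pa.

2.22 MPa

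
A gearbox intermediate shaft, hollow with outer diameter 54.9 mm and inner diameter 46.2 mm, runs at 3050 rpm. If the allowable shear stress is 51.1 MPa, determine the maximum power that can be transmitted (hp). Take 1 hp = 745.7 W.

J = π(d_o⁴ − d_i⁴)/32 = π(0.0549⁴ − 0.0462⁴)/32 = 4.446×10^-7 m⁴.
T_max = τ_allow·J/r = 5.11×10^7 × 4.446×10^-7 / 0.0274 = 827.6 N·m.
ω = 2π·3050/60 = 319.4 rad/s, so P_max = T_max·ω = 2.643×10^5 W.

354 hp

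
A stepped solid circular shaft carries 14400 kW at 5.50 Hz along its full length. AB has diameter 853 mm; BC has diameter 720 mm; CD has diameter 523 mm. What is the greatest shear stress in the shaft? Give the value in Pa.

1.48e7 Pa

ω = 2π·5.50 = 34.56 rad/s, so T = P/ω = 14400×10³ / 34.56 = 416700 N·m.
Under the same torque, τ_max = 16T/(πd³) is largest where d is smallest — segment CD (d = 523 mm).
τ_max = 16·416700/(π·(0.523)³) = 1.483×10^7 Pa.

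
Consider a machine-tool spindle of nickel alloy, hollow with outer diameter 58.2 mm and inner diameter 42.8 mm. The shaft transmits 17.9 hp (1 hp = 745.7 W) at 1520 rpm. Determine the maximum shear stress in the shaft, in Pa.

3.06e6 Pa

ω = 2π·1520/60 = 159.2 rad/s, so T = P/ω = 17.9×745.7 / 159.2 = 83.86 N·m.
J = π(d_o⁴ − d_i⁴)/32 = π(0.0582⁴ − 0.0428⁴)/32 = 7.970×10^-7 m⁴.
τ_max = T·r/J = 83.86 × 0.0291 / 7.970×10^-7 = 3.062×10^6 Pa.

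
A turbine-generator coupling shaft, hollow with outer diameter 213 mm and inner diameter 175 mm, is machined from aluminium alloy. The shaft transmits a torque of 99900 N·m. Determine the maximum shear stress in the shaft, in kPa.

J = π(d_o⁴ − d_i⁴)/32 = π(0.213⁴ − 0.175⁴)/32 = 1.100×10^-4 m⁴.
τ_max = T·r/J = 99900 × 0.106 / 1.100×10^-4 = 9.672×10^7 Pa.

96700 kPa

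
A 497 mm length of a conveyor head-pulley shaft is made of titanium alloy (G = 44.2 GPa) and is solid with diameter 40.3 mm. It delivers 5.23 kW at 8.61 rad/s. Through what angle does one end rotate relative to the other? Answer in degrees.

ω = 8.61 rad/s, so T = P/ω = 5.23×10³ / 8.610 = 607.4 N·m.
J = πd⁴/32 = π(0.0403)⁴/32 = 2.590×10^-7 m⁴.
θ = T·L/(G·J) = 607.4 × 0.497 / (44.2×10⁹ × 2.590×10^-7) = 0.02638 rad.

1.51°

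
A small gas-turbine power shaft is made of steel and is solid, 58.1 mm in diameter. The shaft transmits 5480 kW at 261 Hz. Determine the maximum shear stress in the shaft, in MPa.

ω = 2π·261 = 1640 rad/s, so T = P/ω = 5480×10³ / 1640 = 3342 N·m.
J = πd⁴/32 = π(0.0581)⁴/32 = 1.119×10^-6 m⁴.
τ_max = T·r/J = 3342 × 0.0290 / 1.119×10^-6 = 8.678×10^7 Pa.

86.8 MPa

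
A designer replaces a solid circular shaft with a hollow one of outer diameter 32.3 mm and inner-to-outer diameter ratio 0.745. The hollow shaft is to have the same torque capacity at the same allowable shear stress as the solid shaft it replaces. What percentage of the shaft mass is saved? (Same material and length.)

43.1 %

Equal τ_max and T ⇒ the solid shaft needs d_s³ = d_o³(1−k⁴), so d_s = 32.3·(1−0.745⁴)^(1/3) = 28.57 mm.
Area ratio A_h/A_s = d_o²(1−k²)/d_s² = (1−k²)/(1−k⁴)^(2/3) = 0.5688.
Mass saving = 1 − 0.5688 = 43.1 %.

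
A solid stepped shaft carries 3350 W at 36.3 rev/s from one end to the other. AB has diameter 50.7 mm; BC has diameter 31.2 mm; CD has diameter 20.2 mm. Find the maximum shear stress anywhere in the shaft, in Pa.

ω = 2π·36.3 = 228.1 rad/s, so T = P/ω = 3350 / 228.1 = 14.69 N·m.
Under the same torque, τ_max = 16T/(πd³) is largest where d is smallest — segment CD (d = 20.2 mm).
τ_max = 16·14.69/(π·(0.0202)³) = 9.076×10^6 Pa.

9.08e6 Pa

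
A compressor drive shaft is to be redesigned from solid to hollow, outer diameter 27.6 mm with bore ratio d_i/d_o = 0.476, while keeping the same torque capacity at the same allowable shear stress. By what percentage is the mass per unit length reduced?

19.9 %

Equal τ_max and T ⇒ the solid shaft needs d_s³ = d_o³(1−k⁴), so d_s = 27.6·(1−0.476⁴)^(1/3) = 27.12 mm.
Area ratio A_h/A_s = d_o²(1−k²)/d_s² = (1−k²)/(1−k⁴)^(2/3) = 0.8011.
Mass saving = 1 − 0.8011 = 19.9 %.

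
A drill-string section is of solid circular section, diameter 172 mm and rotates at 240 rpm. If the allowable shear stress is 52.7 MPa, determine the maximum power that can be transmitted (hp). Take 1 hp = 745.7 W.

1770 hp

J = πd⁴/32 = π(0.172)⁴/32 = 8.592×10^-5 m⁴.
T_max = τ_allow·J/r = 5.27×10^7 × 8.592×10^-5 / 0.0860 = 52650 N·m.
ω = 2π·240/60 = 25.13 rad/s, so P_max = T_max·ω = 1.323×10^6 W.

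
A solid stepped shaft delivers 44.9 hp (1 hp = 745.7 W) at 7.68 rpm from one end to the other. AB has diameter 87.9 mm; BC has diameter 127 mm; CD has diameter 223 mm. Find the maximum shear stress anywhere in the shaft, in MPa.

312 MPa

ω = 2π·7.68/60 = 0.8042 rad/s, so T = P/ω = 44.9×745.7 / 0.8042 = 41630 N·m.
Under the same torque, τ_max = 16T/(πd³) is largest where d is smallest — segment AB (d = 87.9 mm).
τ_max = 16·41630/(π·(0.0879)³) = 3.122×10^8 Pa.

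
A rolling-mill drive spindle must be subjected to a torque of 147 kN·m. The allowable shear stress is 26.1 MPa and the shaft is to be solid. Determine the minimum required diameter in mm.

For a solid shaft τ_max = 16T/(πd³), so d = (16T/(π τ_allow))^(1/3) = (16·147000/(π·2.61×10^7))^(1/3) = 0.3061 m.

306 mm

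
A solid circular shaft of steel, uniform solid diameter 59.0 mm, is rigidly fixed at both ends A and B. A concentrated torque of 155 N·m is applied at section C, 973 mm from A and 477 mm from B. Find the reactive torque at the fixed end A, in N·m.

51.0 N·m

With uniform GJ and both ends fixed, compatibility θ_AC = θ_CB gives T_A·a = T_B·b, together with T_A + T_B = T₀.
T_A = T₀·b/(a+b) = 155.0·477/1450 = 50.99 N·m; T_B = 104.0 N·m.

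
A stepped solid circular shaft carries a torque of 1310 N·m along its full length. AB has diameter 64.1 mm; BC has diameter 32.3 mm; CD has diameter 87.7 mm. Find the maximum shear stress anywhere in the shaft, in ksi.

Under the same torque, τ_max = 16T/(πd³) is largest where d is smallest — segment BC (d = 32.3 mm).
τ_max = 16·1310/(π·(0.0323)³) = 1.980×10^8 Pa.

28.7 ksi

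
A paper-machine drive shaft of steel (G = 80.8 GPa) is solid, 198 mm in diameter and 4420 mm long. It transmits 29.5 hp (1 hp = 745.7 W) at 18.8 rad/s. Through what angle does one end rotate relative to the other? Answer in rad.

4.24e-4 rad

ω = 18.8 rad/s, so T = P/ω = 29.5×745.7 / 18.80 = 1170 N·m.
J = πd⁴/32 = π(0.198)⁴/32 = 1.509×10^-4 m⁴.
θ = T·L/(G·J) = 1170 × 4.42 / (80.8×10⁹ × 1.509×10^-4) = 4.242×10^-4 rad.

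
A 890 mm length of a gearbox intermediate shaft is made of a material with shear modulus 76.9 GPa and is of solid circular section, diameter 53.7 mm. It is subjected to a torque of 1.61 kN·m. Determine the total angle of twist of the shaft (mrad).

22.8 mrad

J = πd⁴/32 = π(0.0537)⁴/32 = 8.164×10^-7 m⁴.
θ = T·L/(G·J) = 1610 × 0.890 / (76.9×10⁹ × 8.164×10^-7) = 0.02282 rad.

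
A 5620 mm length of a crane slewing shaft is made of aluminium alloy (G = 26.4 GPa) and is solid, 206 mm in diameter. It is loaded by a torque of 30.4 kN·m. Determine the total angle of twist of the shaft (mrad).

J = πd⁴/32 = π(0.206)⁴/32 = 1.768×10^-4 m⁴.
θ = T·L/(G·J) = 30400 × 5.62 / (26.4×10⁹ × 1.768×10^-4) = 0.03660 rad.

36.6 mrad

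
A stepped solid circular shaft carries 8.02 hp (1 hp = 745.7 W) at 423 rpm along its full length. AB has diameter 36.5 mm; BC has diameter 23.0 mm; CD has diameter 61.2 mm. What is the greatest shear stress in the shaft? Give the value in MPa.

ω = 2π·423/60 = 44.30 rad/s, so T = P/ω = 8.02×745.7 / 44.30 = 135.0 N·m.
Under the same torque, τ_max = 16T/(πd³) is largest where d is smallest — segment BC (d = 23.0 mm).
τ_max = 16·135.0/(π·(0.0230)³) = 5.651×10^7 Pa.

56.5 MPa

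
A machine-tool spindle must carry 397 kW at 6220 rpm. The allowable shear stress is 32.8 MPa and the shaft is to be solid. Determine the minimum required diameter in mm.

ω = 2π·6220/60 = 651.4 rad/s, so T = P/ω = 397×10³ / 651.4 = 609.5 N·m.
For a solid shaft τ_max = 16T/(πd³), so d = (16T/(π τ_allow))^(1/3) = (16·609.5/(π·3.28×10^7))^(1/3) = 0.04557 m.

45.6 mm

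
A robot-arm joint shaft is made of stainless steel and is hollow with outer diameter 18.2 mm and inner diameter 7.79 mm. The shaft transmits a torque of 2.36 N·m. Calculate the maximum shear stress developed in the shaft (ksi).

J = π(d_o⁴ − d_i⁴)/32 = π(0.0182⁴ − 0.00779⁴)/32 = 1.041×10^-8 m⁴.
τ_max = T·r/J = 2.360 × 0.00910 / 1.041×10^-8 = 2.063×10^6 Pa.

0.299 ksi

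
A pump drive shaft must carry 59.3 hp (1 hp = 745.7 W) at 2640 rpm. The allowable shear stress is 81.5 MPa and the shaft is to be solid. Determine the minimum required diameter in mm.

ω = 2π·2640/60 = 276.5 rad/s, so T = P/ω = 59.3×745.7 / 276.5 = 160.0 N·m.
For a solid shaft τ_max = 16T/(πd³), so d = (16T/(π τ_allow))^(1/3) = (16·160.0/(π·8.15×10^7))^(1/3) = 0.02154 m.

21.5 mm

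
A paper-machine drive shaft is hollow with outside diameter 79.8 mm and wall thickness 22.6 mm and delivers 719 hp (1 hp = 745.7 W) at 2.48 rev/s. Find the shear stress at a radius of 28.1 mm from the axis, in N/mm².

252 N/mm²

ω = 2π·2.48 = 15.58 rad/s, so T = P/ω = 719×745.7 / 15.58 = 34410 N·m.
J = π(d_o⁴ − d_i⁴)/32 = π(0.0798⁴ − 0.0346⁴)/32 = 3.840×10^-6 m⁴.
Shear stress varies linearly with radius: τ = T·r/J = 34410 × 0.0281 / 3.840×10^-6 = 2.518×10^8 Pa.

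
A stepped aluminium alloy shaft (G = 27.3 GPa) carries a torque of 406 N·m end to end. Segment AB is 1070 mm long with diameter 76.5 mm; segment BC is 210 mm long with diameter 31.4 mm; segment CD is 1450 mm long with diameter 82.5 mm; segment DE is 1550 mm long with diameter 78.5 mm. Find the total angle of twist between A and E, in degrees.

2.77°

J_AB = π(0.0765)⁴/32 = 3.36×10^-6 m⁴; J_BC = π(0.0314)⁴/32 = 9.54×10^-8 m⁴; J_CD = π(0.0825)⁴/32 = 4.55×10^-6 m⁴; J_DE = π(0.0785)⁴/32 = 3.73×10^-6 m⁴.
θ = (T/G)·Σ L_i/J_i = (406.0/27.3×10⁹)·(1.07/3.36×10^-6 + 0.210/9.54×10^-8 + 1.45/4.55×10^-6 + 1.55/3.73×10^-6) = 0.04838 rad.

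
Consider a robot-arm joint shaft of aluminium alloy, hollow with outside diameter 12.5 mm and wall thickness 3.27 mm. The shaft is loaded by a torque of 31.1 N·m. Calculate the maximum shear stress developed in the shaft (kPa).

J = π(d_o⁴ − d_i⁴)/32 = π(0.0125⁴ − 0.00596⁴)/32 = 2.273×10^-9 m⁴.
τ_max = T·r/J = 31.10 × 0.00625 / 2.273×10^-9 = 8.552×10^7 Pa.

85500 kPa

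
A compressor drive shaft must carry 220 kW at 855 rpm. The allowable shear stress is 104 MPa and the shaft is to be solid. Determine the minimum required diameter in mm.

49.4 mm

ω = 2π·855/60 = 89.54 rad/s, so T = P/ω = 220×10³ / 89.54 = 2457 N·m.
For a solid shaft τ_max = 16T/(πd³), so d = (16T/(π τ_allow))^(1/3) = (16·2457/(π·1.04×10^8))^(1/3) = 0.04937 m.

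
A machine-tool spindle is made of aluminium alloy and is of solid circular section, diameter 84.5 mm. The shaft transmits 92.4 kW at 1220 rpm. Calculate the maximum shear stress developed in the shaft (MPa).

6.10 MPa

ω = 2π·1220/60 = 127.8 rad/s, so T = P/ω = 92.4×10³ / 127.8 = 723.2 N·m.
J = πd⁴/32 = π(0.0845)⁴/32 = 5.005×10^-6 m⁴.
τ_max = T·r/J = 723.2 × 0.0423 / 5.005×10^-6 = 6.105×10^6 Pa.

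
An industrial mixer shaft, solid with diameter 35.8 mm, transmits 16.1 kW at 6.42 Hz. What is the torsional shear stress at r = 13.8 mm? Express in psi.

4950 psi

ω = 2π·6.42 = 40.34 rad/s, so T = P/ω = 16.1×10³ / 40.34 = 399.1 N·m.
J = πd⁴/32 = π(0.0358)⁴/32 = 1.613×10^-7 m⁴.
Shear stress varies linearly with radius: τ = T·r/J = 399.1 × 0.0138 / 1.613×10^-7 = 3.416×10^7 Pa.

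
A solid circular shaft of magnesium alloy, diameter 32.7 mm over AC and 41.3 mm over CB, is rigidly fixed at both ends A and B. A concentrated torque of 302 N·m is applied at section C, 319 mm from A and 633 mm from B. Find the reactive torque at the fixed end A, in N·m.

132 N·m

Compatibility: T_A·a/J_AC = T_B·b/J_CB with T_A + T_B = T₀.
J_AC = 1.12×10^-7 m⁴, J_CB = 2.86×10^-7 m⁴, so T_A = T₀·(J_AC/a)/((J_AC/a)+(J_CB/b)) = 132.3 N·m, T_B = 169.7 N·m.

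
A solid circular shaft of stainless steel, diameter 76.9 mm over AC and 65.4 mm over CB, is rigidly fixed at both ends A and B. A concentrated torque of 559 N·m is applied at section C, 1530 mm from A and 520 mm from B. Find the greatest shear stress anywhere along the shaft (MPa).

6.17 MPa

Compatibility: T_A·a/J_AC = T_B·b/J_CB with T_A + T_B = T₀.
J_AC = 3.43×10^-6 m⁴, J_CB = 1.80×10^-6 m⁴, so T_A = T₀·(J_AC/a)/((J_AC/a)+(J_CB/b)) = 220.1 N·m, T_B = 338.9 N·m.
τ in each portion: τ_AC = 2.47×10^6 Pa, τ_CB = 6.17×10^6 Pa; maximum is in CB.
τ_max = T_CB·r/J = 338.9·0.0327/1.80×10^-6 = 6.169×10^6 Pa.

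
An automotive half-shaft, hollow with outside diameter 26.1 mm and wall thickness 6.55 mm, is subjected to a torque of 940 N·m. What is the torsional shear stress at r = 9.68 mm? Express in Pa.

J = π(d_o⁴ − d_i⁴)/32 = π(0.0261⁴ − 0.0130⁴)/32 = 4.275×10^-8 m⁴.
Shear stress varies linearly with radius: τ = T·r/J = 940.0 × 0.00968 / 4.275×10^-8 = 2.128×10^8 Pa.

2.13e8 Pa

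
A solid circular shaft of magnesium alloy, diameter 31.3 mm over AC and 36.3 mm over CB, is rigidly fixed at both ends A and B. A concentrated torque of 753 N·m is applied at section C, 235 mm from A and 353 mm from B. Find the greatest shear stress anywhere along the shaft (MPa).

56.7 MPa

Compatibility: T_A·a/J_AC = T_B·b/J_CB with T_A + T_B = T₀.
J_AC = 9.42×10^-8 m⁴, J_CB = 1.70×10^-7 m⁴, so T_A = T₀·(J_AC/a)/((J_AC/a)+(J_CB/b)) = 341.6 N·m, T_B = 411.4 N·m.
τ in each portion: τ_AC = 5.67×10^7 Pa, τ_CB = 4.38×10^7 Pa; maximum is in AC.
τ_max = T_AC·r/J = 341.6·0.0157/9.42×10^-8 = 5.674×10^7 Pa.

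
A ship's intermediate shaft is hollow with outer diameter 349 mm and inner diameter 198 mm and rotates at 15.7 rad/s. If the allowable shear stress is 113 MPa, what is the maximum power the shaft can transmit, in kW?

J = π(d_o⁴ − d_i⁴)/32 = π(0.349⁴ − 0.198⁴)/32 = 1.306×10^-3 m⁴.
T_max = τ_allow·J/r = 1.13×10^8 × 1.306×10^-3 / 0.174 = 845400 N·m.
ω = 15.7 rad/s, so P_max = T_max·ω = 1.327×10^7 W.

13300 kW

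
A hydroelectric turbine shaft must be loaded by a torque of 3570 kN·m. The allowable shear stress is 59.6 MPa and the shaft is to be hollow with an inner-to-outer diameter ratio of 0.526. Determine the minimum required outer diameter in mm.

For a hollow shaft with d_i/d_o = 0.526: τ_max = 16T/(π d_o³ (1−k⁴)), so d_o = [16T/(π τ_allow (1−k⁴))]^(1/3) = [16·3.570e6/(π·5.96×10^7·0.9235)]^(1/3) = 0.6913 m.

691 mm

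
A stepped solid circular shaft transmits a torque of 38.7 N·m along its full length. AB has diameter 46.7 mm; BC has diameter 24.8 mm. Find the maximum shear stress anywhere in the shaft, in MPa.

Under the same torque, τ_max = 16T/(πd³) is largest where d is smallest — segment BC (d = 24.8 mm).
τ_max = 16·38.70/(π·(0.0248)³) = 1.292×10^7 Pa.

12.9 MPa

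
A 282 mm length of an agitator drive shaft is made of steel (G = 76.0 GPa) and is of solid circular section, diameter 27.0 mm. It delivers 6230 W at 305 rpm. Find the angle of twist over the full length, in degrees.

ω = 2π·305/60 = 31.94 rad/s, so T = P/ω = 6230 / 31.94 = 195.1 N·m.
J = πd⁴/32 = π(0.0270)⁴/32 = 5.217×10^-8 m⁴.
θ = T·L/(G·J) = 195.1 × 0.282 / (76.0×10⁹ × 5.217×10^-8) = 0.01387 rad.

0.795°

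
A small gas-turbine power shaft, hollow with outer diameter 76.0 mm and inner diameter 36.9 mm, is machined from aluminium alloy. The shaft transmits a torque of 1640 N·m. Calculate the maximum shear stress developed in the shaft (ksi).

2.92 ksi

J = π(d_o⁴ − d_i⁴)/32 = π(0.0760⁴ − 0.0369⁴)/32 = 3.093×10^-6 m⁴.
τ_max = T·r/J = 1640 × 0.0380 / 3.093×10^-6 = 2.015×10^7 Pa.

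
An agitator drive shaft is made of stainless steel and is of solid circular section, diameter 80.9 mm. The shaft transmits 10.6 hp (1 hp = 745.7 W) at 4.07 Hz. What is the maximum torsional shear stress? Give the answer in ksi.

ω = 2π·4.07 = 25.57 rad/s, so T = P/ω = 10.6×745.7 / 25.57 = 309.1 N·m.
J = πd⁴/32 = π(0.0809)⁴/32 = 4.205×10^-6 m⁴.
τ_max = T·r/J = 309.1 × 0.0404 / 4.205×10^-6 = 2.973×10^6 Pa.

0.431 ksi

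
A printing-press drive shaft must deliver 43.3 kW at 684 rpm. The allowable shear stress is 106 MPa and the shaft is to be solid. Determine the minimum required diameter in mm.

30.7 mm

ω = 2π·684/60 = 71.63 rad/s, so T = P/ω = 43.3×10³ / 71.63 = 604.5 N·m.
For a solid shaft τ_max = 16T/(πd³), so d = (16T/(π τ_allow))^(1/3) = (16·604.5/(π·1.06×10^8))^(1/3) = 0.03074 m.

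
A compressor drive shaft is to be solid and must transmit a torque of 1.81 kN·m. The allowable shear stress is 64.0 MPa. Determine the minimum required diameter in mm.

For a solid shaft τ_max = 16T/(πd³), so d = (16T/(π τ_allow))^(1/3) = (16·1810/(π·6.40×10^7))^(1/3) = 0.05242 m.

52.4 mm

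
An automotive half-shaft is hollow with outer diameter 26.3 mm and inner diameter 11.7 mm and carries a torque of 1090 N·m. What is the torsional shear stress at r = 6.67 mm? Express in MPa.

161 MPa

J = π(d_o⁴ − d_i⁴)/32 = π(0.0263⁴ − 0.0117⁴)/32 = 4.513×10^-8 m⁴.
Shear stress varies linearly with radius: τ = T·r/J = 1090 × 0.00667 / 4.513×10^-8 = 1.611×10^8 Pa.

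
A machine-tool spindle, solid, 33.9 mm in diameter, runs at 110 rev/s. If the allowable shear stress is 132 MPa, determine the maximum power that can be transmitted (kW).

J = πd⁴/32 = π(0.0339)⁴/32 = 1.297×10^-7 m⁴.
T_max = τ_allow·J/r = 1.32×10^8 × 1.297×10^-7 / 0.0169 = 1010 N·m.
ω = 2π·110 = 691.2 rad/s, so P_max = T_max·ω = 6.979×10^5 W.

698 kW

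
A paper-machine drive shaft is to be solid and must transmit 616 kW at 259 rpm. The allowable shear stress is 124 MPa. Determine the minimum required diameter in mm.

97.7 mm

ω = 2π·259/60 = 27.12 rad/s, so T = P/ω = 616×10³ / 27.12 = 22710 N·m.
For a solid shaft τ_max = 16T/(πd³), so d = (16T/(π τ_allow))^(1/3) = (16·22710/(π·1.24×10^8))^(1/3) = 0.09771 m.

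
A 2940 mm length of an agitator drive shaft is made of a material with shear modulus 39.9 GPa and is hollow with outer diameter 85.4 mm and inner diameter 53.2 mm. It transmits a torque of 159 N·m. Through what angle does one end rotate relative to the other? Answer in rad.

0.00264 rad

J = π(d_o⁴ − d_i⁴)/32 = π(0.0854⁴ − 0.0532⁴)/32 = 4.436×10^-6 m⁴.
θ = T·L/(G·J) = 159.0 × 2.94 / (39.9×10⁹ × 4.436×10^-6) = 2.641×10^-3 rad.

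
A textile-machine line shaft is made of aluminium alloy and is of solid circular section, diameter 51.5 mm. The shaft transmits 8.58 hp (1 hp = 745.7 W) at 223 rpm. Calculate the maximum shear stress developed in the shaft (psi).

1480 psi

ω = 2π·223/60 = 23.35 rad/s, so T = P/ω = 8.58×745.7 / 23.35 = 274.0 N·m.
J = πd⁴/32 = π(0.0515)⁴/32 = 6.906×10^-7 m⁴.
τ_max = T·r/J = 274.0 × 0.0257 / 6.906×10^-7 = 1.022×10^7 Pa.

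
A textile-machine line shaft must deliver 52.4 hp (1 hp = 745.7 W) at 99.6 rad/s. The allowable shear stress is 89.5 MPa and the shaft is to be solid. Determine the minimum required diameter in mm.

28.2 mm

ω = 99.6 rad/s, so T = P/ω = 52.4×745.7 / 99.60 = 392.3 N·m.
For a solid shaft τ_max = 16T/(πd³), so d = (16T/(π τ_allow))^(1/3) = (16·392.3/(π·8.95×10^7))^(1/3) = 0.02816 m.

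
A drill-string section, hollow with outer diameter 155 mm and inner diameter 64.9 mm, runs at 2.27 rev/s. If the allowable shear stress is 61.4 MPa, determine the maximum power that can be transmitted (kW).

J = π(d_o⁴ − d_i⁴)/32 = π(0.155⁴ − 0.0649⁴)/32 = 5.492×10^-5 m⁴.
T_max = τ_allow·J/r = 6.14×10^7 × 5.492×10^-5 / 0.0775 = 43510 N·m.
ω = 2π·2.27 = 14.26 rad/s, so P_max = T_max·ω = 6.206×10^5 W.

621 kW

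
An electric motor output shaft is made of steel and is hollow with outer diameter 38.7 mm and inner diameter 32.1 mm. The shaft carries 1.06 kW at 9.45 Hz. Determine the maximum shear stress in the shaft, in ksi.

0.432 ksi

ω = 2π·9.45 = 59.38 rad/s, so T = P/ω = 1.06×10³ / 59.38 = 17.85 N·m.
J = π(d_o⁴ − d_i⁴)/32 = π(0.0387⁴ − 0.0321⁴)/32 = 1.160×10^-7 m⁴.
τ_max = T·r/J = 17.85 × 0.0194 / 1.160×10^-7 = 2.979×10^6 Pa.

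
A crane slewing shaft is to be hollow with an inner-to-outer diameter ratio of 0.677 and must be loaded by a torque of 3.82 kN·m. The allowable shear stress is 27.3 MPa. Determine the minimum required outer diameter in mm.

For a hollow shaft with d_i/d_o = 0.677: τ_max = 16T/(π d_o³ (1−k⁴)), so d_o = [16T/(π τ_allow (1−k⁴))]^(1/3) = [16·3820/(π·2.73×10^7·0.7899)]^(1/3) = 0.09663 m.

96.6 mm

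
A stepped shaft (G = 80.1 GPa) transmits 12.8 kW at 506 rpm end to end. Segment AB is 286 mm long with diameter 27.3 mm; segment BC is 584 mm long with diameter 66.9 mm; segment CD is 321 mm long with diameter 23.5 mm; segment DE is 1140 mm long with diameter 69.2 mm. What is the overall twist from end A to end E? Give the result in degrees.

ω = 2π·506/60 = 52.99 rad/s, so T = P/ω = 12.8×10³ / 52.99 = 241.6 N·m.
J_AB = π(0.0273)⁴/32 = 5.45×10^-8 m⁴; J_BC = π(0.0669)⁴/32 = 1.97×10^-6 m⁴; J_CD = π(0.0235)⁴/32 = 2.99×10^-8 m⁴; J_DE = π(0.0692)⁴/32 = 2.25×10^-6 m⁴.
θ = (T/G)·Σ L_i/J_i = (241.6/80.1×10⁹)·(0.286/5.45×10^-8 + 0.584/1.97×10^-6 + 0.321/2.99×10^-8 + 1.14/2.25×10^-6) = 0.05057 rad.

2.90°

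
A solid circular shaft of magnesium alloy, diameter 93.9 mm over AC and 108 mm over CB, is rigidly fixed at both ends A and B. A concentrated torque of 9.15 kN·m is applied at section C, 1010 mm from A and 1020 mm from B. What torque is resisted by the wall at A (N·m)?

3350 N·m

Compatibility: T_A·a/J_AC = T_B·b/J_CB with T_A + T_B = T₀.
J_AC = 7.63×10^-6 m⁴, J_CB = 1.34×10^-5 m⁴, so T_A = T₀·(J_AC/a)/((J_AC/a)+(J_CB/b)) = 3348 N·m, T_B = 5802 N·m.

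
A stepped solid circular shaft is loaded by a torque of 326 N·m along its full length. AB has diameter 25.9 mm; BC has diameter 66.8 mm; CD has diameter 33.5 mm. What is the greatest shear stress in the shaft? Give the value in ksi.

Under the same torque, τ_max = 16T/(πd³) is largest where d is smallest — segment AB (d = 25.9 mm).
τ_max = 16·326.0/(π·(0.0259)³) = 9.556×10^7 Pa.

13.9 ksi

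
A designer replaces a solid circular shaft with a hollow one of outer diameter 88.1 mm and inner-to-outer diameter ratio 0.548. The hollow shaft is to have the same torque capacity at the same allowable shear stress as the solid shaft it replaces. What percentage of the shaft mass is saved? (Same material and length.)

Equal τ_max and T ⇒ the solid shaft needs d_s³ = d_o³(1−k⁴), so d_s = 88.1·(1−0.548⁴)^(1/3) = 85.37 mm.
Area ratio A_h/A_s = d_o²(1−k²)/d_s² = (1−k²)/(1−k⁴)^(2/3) = 0.7452.
Mass saving = 1 − 0.7452 = 25.5 %.

25.5 %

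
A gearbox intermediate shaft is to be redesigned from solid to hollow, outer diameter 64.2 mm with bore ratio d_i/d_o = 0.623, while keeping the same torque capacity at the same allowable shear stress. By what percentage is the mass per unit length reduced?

Equal τ_max and T ⇒ the solid shaft needs d_s³ = d_o³(1−k⁴), so d_s = 64.2·(1−0.623⁴)^(1/3) = 60.80 mm.
Area ratio A_h/A_s = d_o²(1−k²)/d_s² = (1−k²)/(1−k⁴)^(2/3) = 0.6822.
Mass saving = 1 − 0.6822 = 31.8 %.

31.8 %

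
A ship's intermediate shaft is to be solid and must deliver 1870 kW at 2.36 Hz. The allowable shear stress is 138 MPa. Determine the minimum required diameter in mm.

167 mm

ω = 2π·2.36 = 14.83 rad/s, so T = P/ω = 1870×10³ / 14.83 = 126100 N·m.
For a solid shaft τ_max = 16T/(πd³), so d = (16T/(π τ_allow))^(1/3) = (16·126100/(π·1.38×10^8))^(1/3) = 0.1670 m.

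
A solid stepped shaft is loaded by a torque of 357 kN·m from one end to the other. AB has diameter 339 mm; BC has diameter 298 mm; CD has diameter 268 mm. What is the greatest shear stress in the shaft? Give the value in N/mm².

94.5 N/mm²

Under the same torque, τ_max = 16T/(πd³) is largest where d is smallest — segment CD (d = 268 mm).
τ_max = 16·357000/(π·(0.268)³) = 9.446×10^7 Pa.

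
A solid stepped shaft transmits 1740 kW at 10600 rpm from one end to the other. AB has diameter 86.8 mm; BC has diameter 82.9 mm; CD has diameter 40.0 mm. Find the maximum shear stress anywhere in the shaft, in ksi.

ω = 2π·10600/60 = 1110 rad/s, so T = P/ω = 1740×10³ / 1110 = 1568 N·m.
Under the same torque, τ_max = 16T/(πd³) is largest where d is smallest — segment CD (d = 40.0 mm).
τ_max = 16·1568/(π·(0.0400)³) = 1.247×10^8 Pa.

18.1 ksi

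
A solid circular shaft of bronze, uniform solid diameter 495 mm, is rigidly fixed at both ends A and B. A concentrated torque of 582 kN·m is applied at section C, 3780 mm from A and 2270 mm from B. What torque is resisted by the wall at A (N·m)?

218000 N·m

With uniform GJ and both ends fixed, compatibility θ_AC = θ_CB gives T_A·a = T_B·b, together with T_A + T_B = T₀.
T_A = T₀·b/(a+b) = 582000·2270/6050 = 218400 N·m; T_B = 363600 N·m.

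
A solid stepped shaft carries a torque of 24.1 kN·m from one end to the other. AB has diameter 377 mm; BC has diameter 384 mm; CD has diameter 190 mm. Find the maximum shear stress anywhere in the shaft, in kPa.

17900 kPa

Under the same torque, τ_max = 16T/(πd³) is largest where d is smallest — segment CD (d = 190 mm).
τ_max = 16·24100/(π·(0.190)³) = 1.789×10^7 Pa.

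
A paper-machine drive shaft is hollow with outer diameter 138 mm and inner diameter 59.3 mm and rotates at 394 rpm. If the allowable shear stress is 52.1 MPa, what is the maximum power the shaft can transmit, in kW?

J = π(d_o⁴ − d_i⁴)/32 = π(0.138⁴ − 0.0593⁴)/32 = 3.439×10^-5 m⁴.
T_max = τ_allow·J/r = 5.21×10^7 × 3.439×10^-5 / 0.0690 = 25970 N·m.
ω = 2π·394/60 = 41.26 rad/s, so P_max = T_max·ω = 1.071×10^6 W.

1070 kW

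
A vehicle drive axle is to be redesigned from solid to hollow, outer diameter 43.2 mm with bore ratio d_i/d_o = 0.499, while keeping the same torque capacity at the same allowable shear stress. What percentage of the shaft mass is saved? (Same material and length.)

Equal τ_max and T ⇒ the solid shaft needs d_s³ = d_o³(1−k⁴), so d_s = 43.2·(1−0.499⁴)^(1/3) = 42.29 mm.
Area ratio A_h/A_s = d_o²(1−k²)/d_s² = (1−k²)/(1−k⁴)^(2/3) = 0.7837.
Mass saving = 1 − 0.7837 = 21.6 %.

21.6 %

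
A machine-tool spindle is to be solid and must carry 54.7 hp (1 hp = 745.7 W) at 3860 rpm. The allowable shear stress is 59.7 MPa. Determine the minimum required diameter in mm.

20.5 mm

ω = 2π·3860/60 = 404.2 rad/s, so T = P/ω = 54.7×745.7 / 404.2 = 100.9 N·m.
For a solid shaft τ_max = 16T/(πd³), so d = (16T/(π τ_allow))^(1/3) = (16·100.9/(π·5.97×10^7))^(1/3) = 0.02049 m.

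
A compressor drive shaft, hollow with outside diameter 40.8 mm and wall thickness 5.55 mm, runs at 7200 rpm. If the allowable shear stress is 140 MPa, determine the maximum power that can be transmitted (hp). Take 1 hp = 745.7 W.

J = π(d_o⁴ − d_i⁴)/32 = π(0.0408⁴ − 0.0297⁴)/32 = 1.957×10^-7 m⁴.
T_max = τ_allow·J/r = 1.40×10^8 × 1.957×10^-7 / 0.0204 = 1343 N·m.
ω = 2π·7200/60 = 754.0 rad/s, so P_max = T_max·ω = 1.012×10^6 W.

1360 hp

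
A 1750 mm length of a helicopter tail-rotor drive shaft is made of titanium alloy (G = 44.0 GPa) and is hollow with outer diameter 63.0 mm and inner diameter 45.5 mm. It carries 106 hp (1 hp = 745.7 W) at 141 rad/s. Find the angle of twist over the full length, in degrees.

ω = 141 rad/s, so T = P/ω = 106×745.7 / 141.0 = 560.6 N·m.
J = π(d_o⁴ − d_i⁴)/32 = π(0.0630⁴ − 0.0455⁴)/32 = 1.126×10^-6 m⁴.
θ = T·L/(G·J) = 560.6 × 1.75 / (44.0×10⁹ × 1.126×10^-6) = 0.01981 rad.

1.13°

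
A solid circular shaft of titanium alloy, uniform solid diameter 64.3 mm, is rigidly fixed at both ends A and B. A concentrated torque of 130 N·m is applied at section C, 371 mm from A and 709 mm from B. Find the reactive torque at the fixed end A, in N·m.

85.3 N·m

With uniform GJ and both ends fixed, compatibility θ_AC = θ_CB gives T_A·a = T_B·b, together with T_A + T_B = T₀.
T_A = T₀·b/(a+b) = 130.0·709/1080 = 85.34 N·m; T_B = 44.66 N·m.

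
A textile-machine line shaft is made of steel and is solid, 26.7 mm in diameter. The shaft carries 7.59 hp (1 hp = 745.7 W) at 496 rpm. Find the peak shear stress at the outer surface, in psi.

4230 psi

ω = 2π·496/60 = 51.94 rad/s, so T = P/ω = 7.59×745.7 / 51.94 = 109.0 N·m.
J = πd⁴/32 = π(0.0267)⁴/32 = 4.989×10^-8 m⁴.
τ_max = T·r/J = 109.0 × 0.0133 / 4.989×10^-8 = 2.916×10^7 Pa.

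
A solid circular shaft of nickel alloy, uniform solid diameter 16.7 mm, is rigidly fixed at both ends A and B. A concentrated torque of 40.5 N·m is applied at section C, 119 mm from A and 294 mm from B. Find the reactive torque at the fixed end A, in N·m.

28.8 N·m

With uniform GJ and both ends fixed, compatibility θ_AC = θ_CB gives T_A·a = T_B·b, together with T_A + T_B = T₀.
T_A = T₀·b/(a+b) = 40.50·294/413.0 = 28.83 N·m; T_B = 11.67 N·m.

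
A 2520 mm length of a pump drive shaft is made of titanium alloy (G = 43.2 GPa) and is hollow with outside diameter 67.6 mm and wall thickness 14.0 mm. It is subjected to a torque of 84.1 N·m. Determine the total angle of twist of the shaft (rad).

J = π(d_o⁴ − d_i⁴)/32 = π(0.0676⁴ − 0.0396⁴)/32 = 1.809×10^-6 m⁴.
θ = T·L/(G·J) = 84.10 × 2.52 / (43.2×10⁹ × 1.809×10^-6) = 2.712×10^-3 rad.

0.00271 rad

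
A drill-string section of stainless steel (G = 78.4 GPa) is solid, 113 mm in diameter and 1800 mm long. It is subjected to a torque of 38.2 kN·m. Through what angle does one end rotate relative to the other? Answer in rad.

0.0548 rad

J = πd⁴/32 = π(0.113)⁴/32 = 1.601×10^-5 m⁴.
θ = T·L/(G·J) = 38200 × 1.80 / (78.4×10⁹ × 1.601×10^-5) = 0.05479 rad.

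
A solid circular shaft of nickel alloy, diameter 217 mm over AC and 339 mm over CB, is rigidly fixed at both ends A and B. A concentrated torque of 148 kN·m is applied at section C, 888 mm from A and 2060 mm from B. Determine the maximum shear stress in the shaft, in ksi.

3.00 ksi

Compatibility: T_A·a/J_AC = T_B·b/J_CB with T_A + T_B = T₀.
J_AC = 2.18×10^-4 m⁴, J_CB = 1.30×10^-3 m⁴, so T_A = T₀·(J_AC/a)/((J_AC/a)+(J_CB/b)) = 41490 N·m, T_B = 106500 N·m.
τ in each portion: τ_AC = 2.07×10^7 Pa, τ_CB = 1.39×10^7 Pa; maximum is in AC.
τ_max = T_AC·r/J = 41490·0.108/2.18×10^-4 = 2.068×10^7 Pa.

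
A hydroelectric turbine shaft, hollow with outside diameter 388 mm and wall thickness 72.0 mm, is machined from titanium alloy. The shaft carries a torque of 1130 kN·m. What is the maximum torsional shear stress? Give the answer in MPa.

J = π(d_o⁴ − d_i⁴)/32 = π(0.388⁴ − 0.244⁴)/32 = 1.877×10^-3 m⁴.
τ_max = T·r/J = 1.130e6 × 0.194 / 1.877×10^-3 = 1.168×10^8 Pa.

117 MPa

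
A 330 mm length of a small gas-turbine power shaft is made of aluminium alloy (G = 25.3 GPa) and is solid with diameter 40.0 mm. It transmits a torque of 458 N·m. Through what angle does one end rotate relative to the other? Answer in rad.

0.0238 rad

J = πd⁴/32 = π(0.0400)⁴/32 = 2.513×10^-7 m⁴.
θ = T·L/(G·J) = 458.0 × 0.330 / (25.3×10⁹ × 2.513×10^-7) = 0.02377 rad.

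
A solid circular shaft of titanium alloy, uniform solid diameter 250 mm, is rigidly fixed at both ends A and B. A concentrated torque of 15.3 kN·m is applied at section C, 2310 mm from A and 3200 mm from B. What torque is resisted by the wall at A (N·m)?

With uniform GJ and both ends fixed, compatibility θ_AC = θ_CB gives T_A·a = T_B·b, together with T_A + T_B = T₀.
T_A = T₀·b/(a+b) = 15300·3200/5510 = 8886 N·m; T_B = 6414 N·m.

8890 N·m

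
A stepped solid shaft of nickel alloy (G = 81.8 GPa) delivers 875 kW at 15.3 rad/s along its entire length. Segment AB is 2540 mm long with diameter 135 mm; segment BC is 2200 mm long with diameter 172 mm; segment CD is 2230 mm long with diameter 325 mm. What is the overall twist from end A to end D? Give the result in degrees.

ω = 15.3 rad/s, so T = P/ω = 875×10³ / 15.30 = 57190 N·m.
J_AB = π(0.135)⁴/32 = 3.26×10^-5 m⁴; J_BC = π(0.172)⁴/32 = 8.59×10^-5 m⁴; J_CD = π(0.325)⁴/32 = 1.10×10^-3 m⁴.
θ = (T/G)·Σ L_i/J_i = (57190/81.8×10⁹)·(2.54/3.26×10^-5 + 2.20/8.59×10^-5 + 2.23/1.10×10^-3) = 0.07378 rad.

4.23°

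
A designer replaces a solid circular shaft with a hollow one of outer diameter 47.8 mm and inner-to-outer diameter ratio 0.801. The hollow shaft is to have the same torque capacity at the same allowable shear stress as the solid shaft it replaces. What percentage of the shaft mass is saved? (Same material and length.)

Equal τ_max and T ⇒ the solid shaft needs d_s³ = d_o³(1−k⁴), so d_s = 47.8·(1−0.801⁴)^(1/3) = 40.05 mm.
Area ratio A_h/A_s = d_o²(1−k²)/d_s² = (1−k²)/(1−k⁴)^(2/3) = 0.5104.
Mass saving = 1 − 0.5104 = 49.0 %.

49.0 %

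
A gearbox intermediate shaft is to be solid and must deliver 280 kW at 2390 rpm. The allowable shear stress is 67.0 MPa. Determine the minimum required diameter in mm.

ω = 2π·2390/60 = 250.3 rad/s, so T = P/ω = 280×10³ / 250.3 = 1119 N·m.
For a solid shaft τ_max = 16T/(πd³), so d = (16T/(π τ_allow))^(1/3) = (16·1119/(π·6.70×10^7))^(1/3) = 0.04398 m.

44.0 mm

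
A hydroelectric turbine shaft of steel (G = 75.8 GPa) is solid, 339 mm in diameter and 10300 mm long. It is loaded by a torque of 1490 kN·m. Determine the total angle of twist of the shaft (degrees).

8.95°

J = πd⁴/32 = π(0.339)⁴/32 = 1.297×10^-3 m⁴.
θ = T·L/(G·J) = 1.490e6 × 10.3 / (75.8×10⁹ × 1.297×10^-3) = 0.1562 rad.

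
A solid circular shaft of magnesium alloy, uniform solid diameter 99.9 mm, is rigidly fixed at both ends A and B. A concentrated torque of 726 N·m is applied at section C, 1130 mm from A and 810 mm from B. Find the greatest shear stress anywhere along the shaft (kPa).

With uniform GJ and both ends fixed, compatibility θ_AC = θ_CB gives T_A·a = T_B·b, together with T_A + T_B = T₀.
T_A = T₀·b/(a+b) = 726.0·810/1940 = 303.1 N·m; T_B = 422.9 N·m.
τ in each portion: τ_AC = 1.55×10^6 Pa, τ_CB = 2.16×10^6 Pa; maximum is in CB.
τ_max = T_CB·r/J = 422.9·0.0500/9.78×10^-6 = 2.160×10^6 Pa.

2160 kPa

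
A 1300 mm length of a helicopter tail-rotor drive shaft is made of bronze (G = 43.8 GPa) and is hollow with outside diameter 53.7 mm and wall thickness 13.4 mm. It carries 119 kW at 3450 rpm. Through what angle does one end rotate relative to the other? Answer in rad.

0.0128 rad

ω = 2π·3450/60 = 361.3 rad/s, so T = P/ω = 119×10³ / 361.3 = 329.4 N·m.
J = π(d_o⁴ − d_i⁴)/32 = π(0.0537⁴ − 0.0269⁴)/32 = 7.650×10^-7 m⁴.
θ = T·L/(G·J) = 329.4 × 1.30 / (43.8×10⁹ × 7.650×10^-7) = 0.01278 rad.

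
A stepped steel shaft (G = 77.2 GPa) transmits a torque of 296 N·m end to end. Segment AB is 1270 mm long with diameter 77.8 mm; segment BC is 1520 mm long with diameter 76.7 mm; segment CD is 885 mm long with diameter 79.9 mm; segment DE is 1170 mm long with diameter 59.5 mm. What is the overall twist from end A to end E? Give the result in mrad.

7.56 mrad

J_AB = π(0.0778)⁴/32 = 3.60×10^-6 m⁴; J_BC = π(0.0767)⁴/32 = 3.40×10^-6 m⁴; J_CD = π(0.0799)⁴/32 = 4.00×10^-6 m⁴; J_DE = π(0.0595)⁴/32 = 1.23×10^-6 m⁴.
θ = (T/G)·Σ L_i/J_i = (296.0/77.2×10⁹)·(1.27/3.60×10^-6 + 1.52/3.40×10^-6 + 0.885/4.00×10^-6 + 1.17/1.23×10^-6) = 7.563×10^-3 rad.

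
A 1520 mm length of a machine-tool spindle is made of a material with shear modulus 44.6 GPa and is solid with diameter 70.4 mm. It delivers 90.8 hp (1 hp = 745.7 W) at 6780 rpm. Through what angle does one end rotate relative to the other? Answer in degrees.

ω = 2π·6780/60 = 710.0 rad/s, so T = P/ω = 90.8×745.7 / 710.0 = 95.37 N·m.
J = πd⁴/32 = π(0.0704)⁴/32 = 2.412×10^-6 m⁴.
θ = T·L/(G·J) = 95.37 × 1.52 / (44.6×10⁹ × 2.412×10^-6) = 1.348×10^-3 rad.

0.0772°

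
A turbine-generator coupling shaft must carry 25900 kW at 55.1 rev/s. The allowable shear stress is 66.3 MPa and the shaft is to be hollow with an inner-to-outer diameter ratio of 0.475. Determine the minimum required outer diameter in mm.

ω = 2π·55.1 = 346.2 rad/s, so T = P/ω = 25900×10³ / 346.2 = 74810 N·m.
For a hollow shaft with d_i/d_o = 0.475: τ_max = 16T/(π d_o³ (1−k⁴)), so d_o = [16T/(π τ_allow (1−k⁴))]^(1/3) = [16·74810/(π·6.63×10^7·0.9491)]^(1/3) = 0.1823 m.

182 mm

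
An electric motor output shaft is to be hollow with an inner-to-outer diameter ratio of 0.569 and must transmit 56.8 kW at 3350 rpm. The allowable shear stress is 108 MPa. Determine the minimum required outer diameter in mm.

ω = 2π·3350/60 = 350.8 rad/s, so T = P/ω = 56.8×10³ / 350.8 = 161.9 N·m.
For a hollow shaft with d_i/d_o = 0.569: τ_max = 16T/(π d_o³ (1−k⁴)), so d_o = [16T/(π τ_allow (1−k⁴))]^(1/3) = [16·161.9/(π·1.08×10^8·0.8952)]^(1/3) = 0.02043 m.

20.4 mm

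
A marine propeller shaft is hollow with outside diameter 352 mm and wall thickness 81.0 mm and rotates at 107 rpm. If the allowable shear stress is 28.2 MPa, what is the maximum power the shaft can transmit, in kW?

J = π(d_o⁴ − d_i⁴)/32 = π(0.352⁴ − 0.190⁴)/32 = 1.379×10^-3 m⁴.
T_max = τ_allow·J/r = 2.82×10^7 × 1.379×10^-3 / 0.176 = 221000 N·m.
ω = 2π·107/60 = 11.21 rad/s, so P_max = T_max·ω = 2.476×10^6 W.

2480 kW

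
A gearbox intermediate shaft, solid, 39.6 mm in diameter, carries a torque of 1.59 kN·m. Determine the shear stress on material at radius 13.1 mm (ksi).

J = πd⁴/32 = π(0.0396)⁴/32 = 2.414×10^-7 m⁴.
Shear stress varies linearly with radius: τ = T·r/J = 1590 × 0.0131 / 2.414×10^-7 = 8.628×10^7 Pa.

12.5 ksi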